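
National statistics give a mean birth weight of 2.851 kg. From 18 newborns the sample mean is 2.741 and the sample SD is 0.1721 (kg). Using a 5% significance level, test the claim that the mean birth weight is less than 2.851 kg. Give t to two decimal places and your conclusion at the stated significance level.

H0: μ = 2.851; H1: μ < 2.851 (one-sample t-test, left-tailed).
t = (x̄ − μ₀)/(s/√n) = (2.741 − 2.851)/(0.1721/√18) = -2.71
df = n − 1 = 17
p-value = P(T ≤ -2.71) ≈ 0.0074
Since p ≈ 0.0074 < α = 0.05, reject H0; the evidence is statistically significant.

t = -2.71; reject H0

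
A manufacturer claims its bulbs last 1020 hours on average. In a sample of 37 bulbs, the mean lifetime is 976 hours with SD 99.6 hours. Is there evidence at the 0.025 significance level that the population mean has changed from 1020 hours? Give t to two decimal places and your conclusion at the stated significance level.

t = -2.69; reject H0

H0: μ = 1020; H1: μ ≠ 1020 (one-sample t-test, two-sided).
t = (x̄ − μ₀)/(s/√n) = (976 − 1020)/(99.6/√37) = -2.69
df = n − 1 = 36
Two-sided p-value ≈ 0.011
Since p ≈ 0.011 < α = 0.025, reject H0; the evidence is statistically significant.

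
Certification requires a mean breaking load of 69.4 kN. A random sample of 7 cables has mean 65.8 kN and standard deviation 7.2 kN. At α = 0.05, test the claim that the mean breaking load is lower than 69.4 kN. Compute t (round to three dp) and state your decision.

t = -1.323; fail to reject H0

H0: μ = 69.4; H1: μ < 69.4 (one-sample t-test, left-tailed).
t = (x̄ − μ₀)/(s/√n) = (65.8 − 69.4)/(7.2/√7) = -1.323
df = n − 1 = 6
p-value = P(T ≤ -1.323) ≈ 0.1170
Since p ≈ 0.1170 > α = 0.05, fail to reject H0; the data do not provide sufficient evidence against H0.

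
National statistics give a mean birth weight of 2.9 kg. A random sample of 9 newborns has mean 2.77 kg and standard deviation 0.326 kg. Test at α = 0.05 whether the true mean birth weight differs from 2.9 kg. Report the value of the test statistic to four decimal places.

-1.1963

H0: μ = 2.9; H1: μ ≠ 2.9 (one-sample t-test, two-sided).
t = (x̄ − μ₀)/(s/√n) = (2.77 − 2.9)/(0.326/√9) = -1.1963
df = n − 1 = 8
Two-sided p-value ≈ 0.266
Since p ≈ 0.266 > α = 0.05, fail to reject H0; the data do not provide sufficient evidence against H0.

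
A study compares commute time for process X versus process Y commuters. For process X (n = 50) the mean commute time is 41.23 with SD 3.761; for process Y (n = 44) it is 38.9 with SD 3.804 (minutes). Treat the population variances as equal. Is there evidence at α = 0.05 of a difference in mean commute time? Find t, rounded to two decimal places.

2.98

Let group 1 = process X, group 2 = process Y. H0: μ_1 = μ_2; H1: μ_1 ≠ μ_2 (two-sample pooled-variance t-test, two-sided).
s_p² = [(50−1)·3.761² + (44−1)·3.804²]/(50+44−2) = 14.2972
t = (41.23 − 38.9)/√[14.2972·(1/50 + 1/44)] = 2.98
df = n₁ + n₂ − 2 = 92
Two-sided p-value ≈ 0.0037
Since p ≈ 0.0037 < α = 0.05, reject H0; the evidence is statistically significant.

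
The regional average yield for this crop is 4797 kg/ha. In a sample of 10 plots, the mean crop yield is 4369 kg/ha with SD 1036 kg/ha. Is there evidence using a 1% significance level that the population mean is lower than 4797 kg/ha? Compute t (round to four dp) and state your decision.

H0: μ = 4797; H1: μ < 4797 (one-sample t-test, left-tailed).
t = (x̄ − μ₀)/(s/√n) = (4369 − 4797)/(1036/√10) = -1.3064
df = n − 1 = 9
p-value = P(T ≤ -1.3064) ≈ 0.112
Since p ≈ 0.112 > α = 0.01, fail to reject H0; the evidence is not statistically significant.

t = -1.3064; fail to reject H0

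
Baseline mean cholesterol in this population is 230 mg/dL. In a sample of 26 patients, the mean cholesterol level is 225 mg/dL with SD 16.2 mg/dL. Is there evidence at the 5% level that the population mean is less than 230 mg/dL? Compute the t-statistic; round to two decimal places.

-1.57

H0: μ = 230; H1: μ < 230 (one-sample t-test, left-tailed).
t = (x̄ − μ₀)/(s/√n) = (225 − 230)/(16.2/√26) = -1.57
df = n − 1 = 25
p-value = P(T ≤ -1.57) ≈ 0.064
Since p ≈ 0.064 > α = 0.05, fail to reject H0; the data do not provide sufficient evidence against H0.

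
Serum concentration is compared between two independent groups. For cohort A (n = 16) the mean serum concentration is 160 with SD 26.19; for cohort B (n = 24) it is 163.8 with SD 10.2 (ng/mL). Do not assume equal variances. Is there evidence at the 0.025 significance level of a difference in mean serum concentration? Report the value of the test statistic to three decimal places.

Let group 1 = cohort A, group 2 = cohort B. H0: μ_1 = μ_2; H1: μ_1 ≠ μ_2 (Welch's two-sample t-test, two-sided).
t = (x̄_1 − x̄_2)/√(s_1²/n_1 + s_2²/n_2) = (160 − 163.8)/√(26.19²/16 + 10.2²/24) = -0.553
Welch–Satterthwaite df ≈ 18.07
Two-sided p-value ≈ 0.587
Since p ≈ 0.587 > α = 0.025, fail to reject H0; the data do not provide sufficient evidence against H0.

-0.553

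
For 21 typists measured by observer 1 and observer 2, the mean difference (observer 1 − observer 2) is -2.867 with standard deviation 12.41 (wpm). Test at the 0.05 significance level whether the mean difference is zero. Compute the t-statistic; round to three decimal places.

-1.059

H0: μ_d = 0; H1: μ_d ≠ 0 (paired t-test on the differences, two-sided).
t = d̄/(s_d/√n) = -2.867/(12.41/√21) = -1.059
df = n − 1 = 20
Two-sided p-value ≈ 0.302
Since p ≈ 0.302 > α = 0.05, fail to reject H0; the data do not provide sufficient evidence against H0.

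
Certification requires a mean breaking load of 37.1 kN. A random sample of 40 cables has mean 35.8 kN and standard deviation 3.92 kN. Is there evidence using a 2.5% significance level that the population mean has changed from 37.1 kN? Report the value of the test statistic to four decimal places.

-2.0974

H0: μ = 37.1; H1: μ ≠ 37.1 (one-sample t-test, two-sided).
t = (x̄ − μ₀)/(s/√n) = (35.8 − 37.1)/(3.92/√40) = -2.0974
df = n − 1 = 39
Two-sided p-value ≈ 0.042
Since p ≈ 0.042 > α = 0.025, fail to reject H0; the data do not provide sufficient evidence against H0.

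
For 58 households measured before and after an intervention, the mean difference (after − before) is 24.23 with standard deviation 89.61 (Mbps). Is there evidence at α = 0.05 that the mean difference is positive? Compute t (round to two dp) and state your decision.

t = 2.06; reject H0

H0: μ_d = 0; H1: μ_d > 0 (paired t-test on the differences, right-tailed).
t = d̄/(s_d/√n) = 24.23/(89.61/√58) = 2.06
df = n − 1 = 57
p-value = P(T ≥ 2.06) ≈ 0.0220
Since p ≈ 0.0220 < α = 0.05, reject H0; the evidence is statistically significant.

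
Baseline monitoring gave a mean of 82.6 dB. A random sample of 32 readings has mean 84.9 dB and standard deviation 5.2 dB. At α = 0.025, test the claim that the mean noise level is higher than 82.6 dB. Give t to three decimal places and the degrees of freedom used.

H0: μ = 82.6; H1: μ > 82.6 (one-sample t-test, right-tailed).
t = (x̄ − μ₀)/(s/√n) = (84.9 − 82.6)/(5.2/√32) = 2.502
df = n − 1 = 31
p-value = P(T ≥ 2.502) ≈ 0.009
Since p ≈ 0.009 < α = 0.025, reject H0; the evidence is statistically significant.

t = 2.502, df = 31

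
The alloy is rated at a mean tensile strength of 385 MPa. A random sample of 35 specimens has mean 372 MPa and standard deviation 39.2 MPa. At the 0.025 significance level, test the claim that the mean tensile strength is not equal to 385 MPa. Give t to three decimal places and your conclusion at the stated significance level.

H0: μ = 385; H1: μ ≠ 385 (one-sample t-test, two-sided).
t = (x̄ − μ₀)/(s/√n) = (372 − 385)/(39.2/√35) = -1.962
df = n − 1 = 34
Two-sided p-value ≈ 0.0580
Since p ≈ 0.0580 > α = 0.025, fail to reject H0; the evidence is not statistically significant.

t = -1.962; fail to reject H0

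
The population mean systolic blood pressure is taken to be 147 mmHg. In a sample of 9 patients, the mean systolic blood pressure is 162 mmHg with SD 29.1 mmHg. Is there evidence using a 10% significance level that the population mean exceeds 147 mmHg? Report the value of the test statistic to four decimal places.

1.5464

H0: μ = 147; H1: μ > 147 (one-sample t-test, right-tailed).
t = (x̄ − μ₀)/(s/√n) = (162 − 147)/(29.1/√9) = 1.5464
df = n − 1 = 8
p-value = P(T ≥ 1.5464) ≈ 0.0803
Since p ≈ 0.0803 < α = 0.1, reject H0; the evidence is statistically significant.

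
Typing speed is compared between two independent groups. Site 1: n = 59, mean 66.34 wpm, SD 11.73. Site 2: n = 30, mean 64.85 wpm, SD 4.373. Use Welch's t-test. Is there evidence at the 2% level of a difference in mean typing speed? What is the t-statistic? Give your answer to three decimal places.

0.865

Let group 1 = site 1, group 2 = site 2. H0: μ_1 = μ_2; H1: μ_1 ≠ μ_2 (Welch's two-sample t-test, two-sided).
t = (x̄_1 − x̄_2)/√(s_1²/n_1 + s_2²/n_2) = (66.34 − 64.85)/√(11.73²/59 + 4.373²/30) = 0.865
Welch–Satterthwaite df ≈ 81.81
Two-sided p-value ≈ 0.390
Since p ≈ 0.390 > α = 0.02, fail to reject H0; the evidence is not statistically significant.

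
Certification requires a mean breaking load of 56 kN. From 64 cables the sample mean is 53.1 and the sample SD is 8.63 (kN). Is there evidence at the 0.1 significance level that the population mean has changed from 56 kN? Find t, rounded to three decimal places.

-2.688

H0: μ = 56; H1: μ ≠ 56 (one-sample t-test, two-sided).
t = (x̄ − μ₀)/(s/√n) = (53.1 − 56)/(8.63/√64) = -2.688
df = n − 1 = 63
Two-sided p-value ≈ 0.0092
Since p ≈ 0.0092 < α = 0.1, reject H0; the evidence is statistically significant.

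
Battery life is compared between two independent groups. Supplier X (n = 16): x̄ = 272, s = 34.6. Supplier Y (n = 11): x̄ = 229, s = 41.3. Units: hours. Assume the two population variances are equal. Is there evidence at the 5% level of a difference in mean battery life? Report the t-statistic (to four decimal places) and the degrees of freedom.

t = 2.9335, df = 25

Let group 1 = supplier X, group 2 = supplier Y. H0: μ_1 = μ_2; H1: μ_1 ≠ μ_2 (two-sample pooled-variance t-test, two-sided).
s_p² = [(16−1)·34.6² + (11−1)·41.3²]/(16+11−2) = 1400.57
t = (272 − 229)/√[1400.57·(1/16 + 1/11)] = 2.9335
df = n₁ + n₂ − 2 = 25
Two-sided p-value ≈ 0.0071
Since p ≈ 0.0071 < α = 0.05, reject H0; the data support H1.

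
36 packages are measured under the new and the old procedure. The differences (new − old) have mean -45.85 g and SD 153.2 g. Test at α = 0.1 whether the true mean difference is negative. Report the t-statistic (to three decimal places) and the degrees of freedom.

t = -1.796, df = 35

H0: μ_d = 0; H1: μ_d < 0 (paired t-test on the differences, left-tailed).
t = d̄/(s_d/√n) = -45.85/(153.2/√36) = -1.796
df = n − 1 = 35
p-value = P(T ≤ -1.796) ≈ 0.041
Since p ≈ 0.041 < α = 0.1, reject H0; the data support H1.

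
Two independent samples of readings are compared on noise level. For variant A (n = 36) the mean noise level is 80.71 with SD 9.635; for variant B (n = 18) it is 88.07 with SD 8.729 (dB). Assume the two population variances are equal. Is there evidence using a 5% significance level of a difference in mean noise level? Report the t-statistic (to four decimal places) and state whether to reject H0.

t = -2.7273; reject H0

Let group 1 = variant A, group 2 = variant B. H0: μ_1 = μ_2; H1: μ_1 ≠ μ_2 (two-sample pooled-variance t-test, two-sided).
s_p² = [(36−1)·9.635² + (18−1)·8.729²]/(36+18−2) = 87.3939
t = (80.71 − 88.07)/√[87.3939·(1/36 + 1/18)] = -2.7273
df = n₁ + n₂ − 2 = 52
Two-sided p-value ≈ 0.0087
Since p ≈ 0.0087 < α = 0.05, reject H0; the data support H1.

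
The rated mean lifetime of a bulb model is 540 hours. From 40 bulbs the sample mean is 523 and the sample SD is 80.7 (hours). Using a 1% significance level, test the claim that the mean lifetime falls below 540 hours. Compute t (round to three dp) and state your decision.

t = -1.332; fail to reject H0

H0: μ = 540; H1: μ < 540 (one-sample t-test, left-tailed).
t = (x̄ − μ₀)/(s/√n) = (523 − 540)/(80.7/√40) = -1.332
df = n − 1 = 39
p-value = P(T ≤ -1.332) ≈ 0.0952
Since p ≈ 0.0952 > α = 0.01, fail to reject H0; the evidence is not statistically significant.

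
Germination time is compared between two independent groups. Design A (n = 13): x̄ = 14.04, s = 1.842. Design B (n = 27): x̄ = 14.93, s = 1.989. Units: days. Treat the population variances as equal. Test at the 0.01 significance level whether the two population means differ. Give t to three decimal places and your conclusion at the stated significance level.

t = -1.356; fail to reject H0

Let group 1 = design A, group 2 = design B. H0: μ_1 = μ_2; H1: μ_1 ≠ μ_2 (two-sample pooled-variance t-test, two-sided).
s_p² = [(13−1)·1.842² + (27−1)·1.989²]/(13+27−2) = 3.77828
t = (14.04 − 14.93)/√[3.77828·(1/13 + 1/27)] = -1.356
df = n₁ + n₂ − 2 = 38
Two-sided p-value ≈ 0.183
Since p ≈ 0.183 > α = 0.01, fail to reject H0; the evidence is not statistically significant.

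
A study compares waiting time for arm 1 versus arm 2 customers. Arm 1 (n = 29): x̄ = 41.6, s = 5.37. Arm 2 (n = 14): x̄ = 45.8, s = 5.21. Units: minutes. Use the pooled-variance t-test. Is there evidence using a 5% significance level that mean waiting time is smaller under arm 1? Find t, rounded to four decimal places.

Let group 1 = arm 1, group 2 = arm 2. H0: μ_1 = μ_2; H1: μ_1 < μ_2 (two-sample pooled-variance t-test, left-tailed).
s_p² = [(29−1)·5.37² + (14−1)·5.21²]/(29+14−2) = 28.3002
t = (41.6 − 45.8)/√[28.3002·(1/29 + 1/14)] = -2.4260
df = n₁ + n₂ − 2 = 41
p-value = P(T ≤ -2.4260) ≈ 0.010
Since p ≈ 0.010 < α = 0.05, reject H0; the evidence is statistically significant.

-2.4260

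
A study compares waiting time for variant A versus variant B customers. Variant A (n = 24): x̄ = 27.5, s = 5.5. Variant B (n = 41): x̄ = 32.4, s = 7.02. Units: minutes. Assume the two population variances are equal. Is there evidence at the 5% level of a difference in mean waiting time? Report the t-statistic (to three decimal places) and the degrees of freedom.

t = -2.930, df = 63

Let group 1 = variant A, group 2 = variant B. H0: μ_1 = μ_2; H1: μ_1 ≠ μ_2 (two-sample pooled-variance t-test, two-sided).
s_p² = [(24−1)·5.5² + (41−1)·7.02²]/(24+41−2) = 42.3328
t = (27.5 − 32.4)/√[42.3328·(1/24 + 1/41)] = -2.930
df = n₁ + n₂ − 2 = 63
Two-sided p-value ≈ 0.005
Since p ≈ 0.005 < α = 0.05, reject H0; the evidence is statistically significant.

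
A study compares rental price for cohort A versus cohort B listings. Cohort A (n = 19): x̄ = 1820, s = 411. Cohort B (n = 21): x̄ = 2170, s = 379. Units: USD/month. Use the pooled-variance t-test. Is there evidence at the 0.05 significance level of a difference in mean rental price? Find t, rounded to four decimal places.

Let group 1 = cohort A, group 2 = cohort B. H0: μ_1 = μ_2; H1: μ_1 ≠ μ_2 (two-sample pooled-variance t-test, two-sided).
s_p² = [(19−1)·411² + (21−1)·379²]/(19+21−2) = 155616
t = (1820 − 2170)/√[155616·(1/19 + 1/21)] = -2.8022
df = n₁ + n₂ − 2 = 38
Two-sided p-value ≈ 0.008
Since p ≈ 0.008 < α = 0.05, reject H0; the evidence is statistically significant.

-2.8022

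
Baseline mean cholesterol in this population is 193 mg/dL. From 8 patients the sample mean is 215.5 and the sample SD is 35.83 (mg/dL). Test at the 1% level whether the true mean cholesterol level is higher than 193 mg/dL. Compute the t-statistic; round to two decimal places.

H0: μ = 193; H1: μ > 193 (one-sample t-test, right-tailed).
t = (x̄ − μ₀)/(s/√n) = (215.5 − 193)/(35.83/√8) = 1.78
df = n − 1 = 7
p-value = P(T ≥ 1.78) ≈ 0.0595
Since p ≈ 0.0595 > α = 0.01, fail to reject H0; the evidence is not statistically significant.

1.78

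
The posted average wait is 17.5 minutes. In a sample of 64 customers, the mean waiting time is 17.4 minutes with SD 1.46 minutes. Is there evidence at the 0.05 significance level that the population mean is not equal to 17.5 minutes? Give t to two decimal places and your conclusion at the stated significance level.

t = -0.55; fail to reject H0

H0: μ = 17.5; H1: μ ≠ 17.5 (one-sample t-test, two-sided).
t = (x̄ − μ₀)/(s/√n) = (17.4 − 17.5)/(1.46/√64) = -0.55
df = n − 1 = 63
Two-sided p-value ≈ 0.586
Since p ≈ 0.586 > α = 0.05, fail to reject H0; the evidence is not statistically significant.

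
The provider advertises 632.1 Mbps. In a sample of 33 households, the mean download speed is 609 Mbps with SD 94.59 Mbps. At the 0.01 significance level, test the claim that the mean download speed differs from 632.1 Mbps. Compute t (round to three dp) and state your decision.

H0: μ = 632.1; H1: μ ≠ 632.1 (one-sample t-test, two-sided).
t = (x̄ − μ₀)/(s/√n) = (609 − 632.1)/(94.59/√33) = -1.403
df = n − 1 = 32
Two-sided p-value ≈ 0.170
Since p ≈ 0.170 > α = 0.01, fail to reject H0; the data do not provide sufficient evidence against H0.

t = -1.403; fail to reject H0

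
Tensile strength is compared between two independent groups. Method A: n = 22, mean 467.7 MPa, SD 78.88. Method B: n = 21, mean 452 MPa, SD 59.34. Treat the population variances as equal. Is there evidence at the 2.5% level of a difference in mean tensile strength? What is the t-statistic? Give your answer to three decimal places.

0.735

Let group 1 = method A, group 2 = method B. H0: μ_1 = μ_2; H1: μ_1 ≠ μ_2 (two-sample pooled-variance t-test, two-sided).
s_p² = [(22−1)·78.88² + (21−1)·59.34²]/(22+21−2) = 4904.58
t = (467.7 − 452)/√[4904.58·(1/22 + 1/21)] = 0.735
df = n₁ + n₂ − 2 = 41
Two-sided p-value ≈ 0.467
Since p ≈ 0.467 > α = 0.025, fail to reject H0; the evidence is not statistically significant.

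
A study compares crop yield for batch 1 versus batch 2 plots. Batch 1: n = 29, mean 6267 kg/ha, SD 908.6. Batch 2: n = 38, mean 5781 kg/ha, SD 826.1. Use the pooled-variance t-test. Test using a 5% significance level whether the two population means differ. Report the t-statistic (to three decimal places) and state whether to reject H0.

t = 2.285; reject H0

Let group 1 = batch 1, group 2 = batch 2. H0: μ_1 = μ_2; H1: μ_1 ≠ μ_2 (two-sample pooled-variance t-test, two-sided).
s_p² = [(29−1)·908.6² + (38−1)·826.1²]/(29+38−2) = 744090
t = (6267 − 5781)/√[744090·(1/29 + 1/38)] = 2.285
df = n₁ + n₂ − 2 = 65
Two-sided p-value ≈ 0.0256
Since p ≈ 0.0256 < α = 0.05, reject H0; the evidence is statistically significant.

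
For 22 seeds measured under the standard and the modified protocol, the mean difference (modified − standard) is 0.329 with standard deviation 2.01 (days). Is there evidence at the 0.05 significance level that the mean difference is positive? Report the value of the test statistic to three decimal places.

H0: μ_d = 0; H1: μ_d > 0 (paired t-test on the differences, right-tailed).
t = d̄/(s_d/√n) = 0.329/(2.01/√22) = 0.768
df = n − 1 = 21
p-value = P(T ≥ 0.768) ≈ 0.2256
Since p ≈ 0.2256 > α = 0.05, fail to reject H0; the evidence is not statistically significant.

0.768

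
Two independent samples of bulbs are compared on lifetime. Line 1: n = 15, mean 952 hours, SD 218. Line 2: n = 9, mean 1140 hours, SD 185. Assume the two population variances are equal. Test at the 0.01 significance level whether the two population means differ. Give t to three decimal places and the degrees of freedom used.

t = -2.158, df = 22

Let group 1 = line 1, group 2 = line 2. H0: μ_1 = μ_2; H1: μ_1 ≠ μ_2 (two-sample pooled-variance t-test, two-sided).
s_p² = [(15−1)·218² + (9−1)·185²]/(15+9−2) = 42688
t = (952 − 1140)/√[42688·(1/15 + 1/9)] = -2.158
df = n₁ + n₂ − 2 = 22
Two-sided p-value ≈ 0.042
Since p ≈ 0.042 > α = 0.01, fail to reject H0; the data do not provide sufficient evidence against H0.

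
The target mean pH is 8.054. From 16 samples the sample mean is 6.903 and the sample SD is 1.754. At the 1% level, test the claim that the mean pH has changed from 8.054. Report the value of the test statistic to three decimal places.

-2.625

H0: μ = 8.054; H1: μ ≠ 8.054 (one-sample t-test, two-sided).
t = (x̄ − μ₀)/(s/√n) = (6.903 − 8.054)/(1.754/√16) = -2.625
df = n − 1 = 15
Two-sided p-value ≈ 0.0191
Since p ≈ 0.0191 > α = 0.01, fail to reject H0; the evidence is not statistically significant.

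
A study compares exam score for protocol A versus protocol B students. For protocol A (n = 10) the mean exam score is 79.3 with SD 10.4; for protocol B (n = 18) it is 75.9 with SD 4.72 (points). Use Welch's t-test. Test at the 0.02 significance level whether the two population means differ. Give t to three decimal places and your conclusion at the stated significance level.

Let group 1 = protocol A, group 2 = protocol B. H0: μ_1 = μ_2; H1: μ_1 ≠ μ_2 (Welch's two-sample t-test, two-sided).
t = (x̄_1 − x̄_2)/√(s_1²/n_1 + s_2²/n_2) = (79.3 − 75.9)/√(10.4²/10 + 4.72²/18) = 0.979
Welch–Satterthwaite df ≈ 11.10
Two-sided p-value ≈ 0.3483
Since p ≈ 0.3483 > α = 0.02, fail to reject H0; the evidence is not statistically significant.

t = 0.979; fail to reject H0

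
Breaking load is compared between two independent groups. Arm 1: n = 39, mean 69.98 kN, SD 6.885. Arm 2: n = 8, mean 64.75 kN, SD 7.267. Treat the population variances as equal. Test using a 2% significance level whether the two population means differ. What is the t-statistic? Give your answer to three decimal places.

Let group 1 = arm 1, group 2 = arm 2. H0: μ_1 = μ_2; H1: μ_1 ≠ μ_2 (two-sample pooled-variance t-test, two-sided).
s_p² = [(39−1)·6.885² + (8−1)·7.267²]/(39+8−2) = 48.2442
t = (69.98 − 64.75)/√[48.2442·(1/39 + 1/8)] = 1.940
df = n₁ + n₂ − 2 = 45
Two-sided p-value ≈ 0.0587
Since p ≈ 0.0587 > α = 0.02, fail to reject H0; the data do not provide sufficient evidence against H0.

1.940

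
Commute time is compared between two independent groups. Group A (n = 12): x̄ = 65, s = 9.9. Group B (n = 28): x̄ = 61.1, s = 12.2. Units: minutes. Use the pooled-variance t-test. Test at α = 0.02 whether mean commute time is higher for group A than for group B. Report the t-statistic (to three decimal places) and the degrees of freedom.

t = 0.976, df = 38

Let group 1 = group A, group 2 = group B. H0: μ_1 = μ_2; H1: μ_1 > μ_2 (two-sample pooled-variance t-test, right-tailed).
s_p² = [(12−1)·9.9² + (28−1)·12.2²]/(12+28−2) = 134.126
t = (65 − 61.1)/√[134.126·(1/12 + 1/28)] = 0.976
df = n₁ + n₂ − 2 = 38
p-value = P(T ≥ 0.976) ≈ 0.1676
Since p ≈ 0.1676 > α = 0.02, fail to reject H0; the evidence is not statistically significant.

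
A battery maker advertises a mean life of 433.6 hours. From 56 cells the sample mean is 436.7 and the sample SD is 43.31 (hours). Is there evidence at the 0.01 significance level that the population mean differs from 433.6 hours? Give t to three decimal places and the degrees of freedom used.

H0: μ = 433.6; H1: μ ≠ 433.6 (one-sample t-test, two-sided).
t = (x̄ − μ₀)/(s/√n) = (436.7 − 433.6)/(43.31/√56) = 0.536
df = n − 1 = 55
Two-sided p-value ≈ 0.594
Since p ≈ 0.594 > α = 0.01, fail to reject H0; the data do not provide sufficient evidence against H0.

t = 0.536, df = 55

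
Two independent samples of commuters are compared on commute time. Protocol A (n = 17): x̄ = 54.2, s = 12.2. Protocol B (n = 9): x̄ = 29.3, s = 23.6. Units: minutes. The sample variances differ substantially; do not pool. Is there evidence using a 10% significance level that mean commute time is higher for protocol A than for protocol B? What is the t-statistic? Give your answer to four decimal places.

Let group 1 = protocol A, group 2 = protocol B. H0: μ_1 = μ_2; H1: μ_1 > μ_2 (Welch's two-sample t-test, right-tailed).
t = (x̄_1 − x̄_2)/√(s_1²/n_1 + s_2²/n_2) = (54.2 − 29.3)/√(12.2²/17 + 23.6²/9) = 2.9626
Welch–Satterthwaite df ≈ 10.32
p-value = P(T ≥ 2.9626) ≈ 0.0069
Since p ≈ 0.0069 < α = 0.1, reject H0; the evidence is statistically significant.

2.9626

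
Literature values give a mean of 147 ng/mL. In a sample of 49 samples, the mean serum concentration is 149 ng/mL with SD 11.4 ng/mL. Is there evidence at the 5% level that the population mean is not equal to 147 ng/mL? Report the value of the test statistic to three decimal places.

1.228

H0: μ = 147; H1: μ ≠ 147 (one-sample t-test, two-sided).
t = (x̄ − μ₀)/(s/√n) = (149 − 147)/(11.4/√49) = 1.228
df = n − 1 = 48
Two-sided p-value ≈ 0.225
Since p ≈ 0.225 > α = 0.05, fail to reject H0; the evidence is not statistically significant.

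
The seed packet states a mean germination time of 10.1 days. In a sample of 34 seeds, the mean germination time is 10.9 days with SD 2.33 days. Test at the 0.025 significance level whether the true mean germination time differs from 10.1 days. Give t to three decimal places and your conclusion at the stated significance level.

t = 2.002; fail to reject H0

H0: μ = 10.1; H1: μ ≠ 10.1 (one-sample t-test, two-sided).
t = (x̄ − μ₀)/(s/√n) = (10.9 − 10.1)/(2.33/√34) = 2.002
df = n − 1 = 33
Two-sided p-value ≈ 0.0536
Since p ≈ 0.0536 > α = 0.025, fail to reject H0; the data do not provide sufficient evidence against H0.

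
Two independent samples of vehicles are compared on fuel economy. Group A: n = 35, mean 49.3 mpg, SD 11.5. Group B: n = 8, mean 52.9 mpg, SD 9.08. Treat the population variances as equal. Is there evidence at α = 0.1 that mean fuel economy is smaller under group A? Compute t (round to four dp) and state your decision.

t = -0.8258; fail to reject H0

Let group 1 = group A, group 2 = group B. H0: μ_1 = μ_2; H1: μ_1 < μ_2 (two-sample pooled-variance t-test, left-tailed).
s_p² = [(35−1)·11.5² + (8−1)·9.08²]/(35+8−2) = 123.747
t = (49.3 − 52.9)/√[123.747·(1/35 + 1/8)] = -0.8258
df = n₁ + n₂ − 2 = 41
p-value = P(T ≤ -0.8258) ≈ 0.2068
Since p ≈ 0.2068 > α = 0.1, fail to reject H0; the evidence is not statistically significant.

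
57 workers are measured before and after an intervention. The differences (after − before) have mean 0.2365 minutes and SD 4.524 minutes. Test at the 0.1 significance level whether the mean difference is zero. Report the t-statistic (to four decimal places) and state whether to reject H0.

t = 0.3947; fail to reject H0

H0: μ_d = 0; H1: μ_d ≠ 0 (paired t-test on the differences, two-sided).
t = d̄/(s_d/√n) = 0.2365/(4.524/√57) = 0.3947
df = n − 1 = 56
Two-sided p-value ≈ 0.695
Since p ≈ 0.695 > α = 0.1, fail to reject H0; the data do not provide sufficient evidence against H0.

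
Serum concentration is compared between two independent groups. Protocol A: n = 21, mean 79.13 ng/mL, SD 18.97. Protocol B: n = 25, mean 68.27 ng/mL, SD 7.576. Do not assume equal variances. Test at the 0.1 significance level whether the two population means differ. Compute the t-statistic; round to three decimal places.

2.464

Let group 1 = protocol A, group 2 = protocol B. H0: μ_1 = μ_2; H1: μ_1 ≠ μ_2 (Welch's two-sample t-test, two-sided).
t = (x̄_1 − x̄_2)/√(s_1²/n_1 + s_2²/n_2) = (79.13 − 68.27)/√(18.97²/21 + 7.576²/25) = 2.464
Welch–Satterthwaite df ≈ 25.34
Two-sided p-value ≈ 0.021
Since p ≈ 0.021 < α = 0.1, reject H0; the data support H1.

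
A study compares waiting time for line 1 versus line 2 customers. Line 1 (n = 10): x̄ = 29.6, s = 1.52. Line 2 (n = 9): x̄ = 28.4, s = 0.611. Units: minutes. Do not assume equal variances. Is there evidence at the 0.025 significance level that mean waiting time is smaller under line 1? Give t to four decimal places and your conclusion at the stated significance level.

t = 2.2987; fail to reject H0

Let group 1 = line 1, group 2 = line 2. H0: μ_1 = μ_2; H1: μ_1 < μ_2 (Welch's two-sample t-test, left-tailed).
t = (x̄_1 − x̄_2)/√(s_1²/n_1 + s_2²/n_2) = (29.6 − 28.4)/√(1.52²/10 + 0.611²/9) = 2.2987
Welch–Satterthwaite df ≈ 12.08
p-value = P(T ≤ 2.2987) ≈ 0.980
Since p ≈ 0.980 > α = 0.025, fail to reject H0; the data do not provide sufficient evidence against H0.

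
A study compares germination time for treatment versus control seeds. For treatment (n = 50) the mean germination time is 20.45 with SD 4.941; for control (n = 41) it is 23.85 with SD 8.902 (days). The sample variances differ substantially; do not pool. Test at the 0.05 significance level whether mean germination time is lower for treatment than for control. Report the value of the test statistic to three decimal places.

-2.185

Let group 1 = treatment, group 2 = control. H0: μ_1 = μ_2; H1: μ_1 < μ_2 (Welch's two-sample t-test, left-tailed).
t = (x̄_1 − x̄_2)/√(s_1²/n_1 + s_2²/n_2) = (20.45 − 23.85)/√(4.941²/50 + 8.902²/41) = -2.185
Welch–Satterthwaite df ≈ 59.65
p-value = P(T ≤ -2.185) ≈ 0.016
Since p ≈ 0.016 < α = 0.05, reject H0; the evidence is statistically significant.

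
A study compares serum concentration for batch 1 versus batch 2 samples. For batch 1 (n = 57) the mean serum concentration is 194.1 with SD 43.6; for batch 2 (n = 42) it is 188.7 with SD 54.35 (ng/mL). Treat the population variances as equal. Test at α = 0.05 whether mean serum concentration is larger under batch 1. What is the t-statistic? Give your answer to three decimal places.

Let group 1 = batch 1, group 2 = batch 2. H0: μ_1 = μ_2; H1: μ_1 > μ_2 (two-sample pooled-variance t-test, right-tailed).
s_p² = [(57−1)·43.6² + (42−1)·54.35²]/(57+42−2) = 2346.03
t = (194.1 − 188.7)/√[2346.03·(1/57 + 1/42)] = 0.548
df = n₁ + n₂ − 2 = 97
p-value = P(T ≥ 0.548) ≈ 0.292
Since p ≈ 0.292 > α = 0.05, fail to reject H0; the evidence is not statistically significant.

0.548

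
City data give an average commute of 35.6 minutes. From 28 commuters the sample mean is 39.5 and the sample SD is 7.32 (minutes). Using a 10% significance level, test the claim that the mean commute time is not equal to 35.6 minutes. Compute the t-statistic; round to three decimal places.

H0: μ = 35.6; H1: μ ≠ 35.6 (one-sample t-test, two-sided).
t = (x̄ − μ₀)/(s/√n) = (39.5 − 35.6)/(7.32/√28) = 2.819
df = n − 1 = 27
Two-sided p-value ≈ 0.0089
Since p ≈ 0.0089 < α = 0.1, reject H0; the data support H1.

2.819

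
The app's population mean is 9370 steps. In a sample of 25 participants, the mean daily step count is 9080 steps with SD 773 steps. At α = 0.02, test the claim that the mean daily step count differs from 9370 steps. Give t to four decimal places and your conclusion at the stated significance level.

t = -1.8758; fail to reject H0

H0: μ = 9370; H1: μ ≠ 9370 (one-sample t-test, two-sided).
t = (x̄ − μ₀)/(s/√n) = (9080 − 9370)/(773/√25) = -1.8758
df = n − 1 = 24
Two-sided p-value ≈ 0.0729
Since p ≈ 0.0729 > α = 0.02, fail to reject H0; the evidence is not statistically significant.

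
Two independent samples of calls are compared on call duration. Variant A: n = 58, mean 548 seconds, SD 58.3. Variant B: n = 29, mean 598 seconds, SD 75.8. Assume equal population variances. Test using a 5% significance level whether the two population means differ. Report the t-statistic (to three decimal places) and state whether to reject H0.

Let group 1 = variant A, group 2 = variant B. H0: μ_1 = μ_2; H1: μ_1 ≠ μ_2 (two-sample pooled-variance t-test, two-sided).
s_p² = [(58−1)·58.3² + (29−1)·75.8²]/(58+29−2) = 4171.94
t = (548 − 598)/√[4171.94·(1/58 + 1/29)] = -3.404
df = n₁ + n₂ − 2 = 85
Two-sided p-value ≈ 0.0010
Since p ≈ 0.0010 < α = 0.05, reject H0; the data support H1.

t = -3.404; reject H0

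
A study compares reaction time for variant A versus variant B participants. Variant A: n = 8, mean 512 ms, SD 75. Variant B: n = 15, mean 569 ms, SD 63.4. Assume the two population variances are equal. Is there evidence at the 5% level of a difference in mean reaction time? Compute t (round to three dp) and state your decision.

Let group 1 = variant A, group 2 = variant B. H0: μ_1 = μ_2; H1: μ_1 ≠ μ_2 (two-sample pooled-variance t-test, two-sided).
s_p² = [(8−1)·75² + (15−1)·63.4²]/(8+15−2) = 4554.71
t = (512 − 569)/√[4554.71·(1/8 + 1/15)] = -1.929
df = n₁ + n₂ − 2 = 21
Two-sided p-value ≈ 0.0673
Since p ≈ 0.0673 > α = 0.05, fail to reject H0; the evidence is not statistically significant.

t = -1.929; fail to reject H0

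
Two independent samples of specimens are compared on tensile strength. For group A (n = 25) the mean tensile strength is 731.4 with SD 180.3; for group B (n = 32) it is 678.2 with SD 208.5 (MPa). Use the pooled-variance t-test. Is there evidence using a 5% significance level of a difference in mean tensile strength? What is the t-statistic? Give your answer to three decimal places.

Let group 1 = group A, group 2 = group B. H0: μ_1 = μ_2; H1: μ_1 ≠ μ_2 (two-sample pooled-variance t-test, two-sided).
s_p² = [(25−1)·180.3² + (32−1)·208.5²]/(25+32−2) = 38687.9
t = (731.4 − 678.2)/√[38687.9·(1/25 + 1/32)] = 1.013
df = n₁ + n₂ − 2 = 55
Two-sided p-value ≈ 0.3154
Since p ≈ 0.3154 > α = 0.05, fail to reject H0; the evidence is not statistically significant.

1.013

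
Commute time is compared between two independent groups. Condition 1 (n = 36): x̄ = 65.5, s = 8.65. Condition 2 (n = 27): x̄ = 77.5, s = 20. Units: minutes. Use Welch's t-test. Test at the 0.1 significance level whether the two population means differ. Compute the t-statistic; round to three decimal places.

Let group 1 = condition 1, group 2 = condition 2. H0: μ_1 = μ_2; H1: μ_1 ≠ μ_2 (Welch's two-sample t-test, two-sided).
t = (x̄_1 − x̄_2)/√(s_1²/n_1 + s_2²/n_2) = (65.5 − 77.5)/√(8.65²/36 + 20²/27) = -2.920
Welch–Satterthwaite df ≈ 33.32
Two-sided p-value ≈ 0.0062
Since p ≈ 0.0062 < α = 0.1, reject H0; the evidence is statistically significant.

-2.920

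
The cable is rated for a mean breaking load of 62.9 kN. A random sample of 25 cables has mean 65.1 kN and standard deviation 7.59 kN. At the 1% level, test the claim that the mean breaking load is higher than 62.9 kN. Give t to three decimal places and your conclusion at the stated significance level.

t = 1.449; fail to reject H0

H0: μ = 62.9; H1: μ > 62.9 (one-sample t-test, right-tailed).
t = (x̄ − μ₀)/(s/√n) = (65.1 − 62.9)/(7.59/√25) = 1.449
df = n − 1 = 24
p-value = P(T ≥ 1.449) ≈ 0.0801
Since p ≈ 0.0801 > α = 0.01, fail to reject H0; the data do not provide sufficient evidence against H0.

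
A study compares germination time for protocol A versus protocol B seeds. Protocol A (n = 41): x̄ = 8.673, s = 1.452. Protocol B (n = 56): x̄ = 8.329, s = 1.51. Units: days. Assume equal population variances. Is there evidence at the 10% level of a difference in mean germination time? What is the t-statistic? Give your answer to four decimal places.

1.1264

Let group 1 = protocol A, group 2 = protocol B. H0: μ_1 = μ_2; H1: μ_1 ≠ μ_2 (two-sample pooled-variance t-test, two-sided).
s_p² = [(41−1)·1.452² + (56−1)·1.51²]/(41+56−2) = 2.20776
t = (8.673 − 8.329)/√[2.20776·(1/41 + 1/56)] = 1.1264
df = n₁ + n₂ − 2 = 95
Two-sided p-value ≈ 0.2628
Since p ≈ 0.2628 > α = 0.1, fail to reject H0; the evidence is not statistically significant.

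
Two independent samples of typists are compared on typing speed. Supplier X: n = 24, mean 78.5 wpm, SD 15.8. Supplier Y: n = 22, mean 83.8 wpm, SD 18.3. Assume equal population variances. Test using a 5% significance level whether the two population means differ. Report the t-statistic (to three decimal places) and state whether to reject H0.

t = -1.054; fail to reject H0

Let group 1 = supplier X, group 2 = supplier Y. H0: μ_1 = μ_2; H1: μ_1 ≠ μ_2 (two-sample pooled-variance t-test, two-sided).
s_p² = [(24−1)·15.8² + (22−1)·18.3²]/(24+22−2) = 290.327
t = (78.5 − 83.8)/√[290.327·(1/24 + 1/22)] = -1.054
df = n₁ + n₂ − 2 = 44
Two-sided p-value ≈ 0.298
Since p ≈ 0.298 > α = 0.05, fail to reject H0; the evidence is not statistically significant.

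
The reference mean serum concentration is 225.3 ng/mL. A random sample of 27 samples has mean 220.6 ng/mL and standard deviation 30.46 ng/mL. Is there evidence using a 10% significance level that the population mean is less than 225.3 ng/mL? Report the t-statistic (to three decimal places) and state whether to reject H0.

H0: μ = 225.3; H1: μ < 225.3 (one-sample t-test, left-tailed).
t = (x̄ − μ₀)/(s/√n) = (220.6 − 225.3)/(30.46/√27) = -0.802
df = n − 1 = 26
p-value = P(T ≤ -0.802) ≈ 0.215
Since p ≈ 0.215 > α = 0.1, fail to reject H0; the data do not provide sufficient evidence against H0.

t = -0.802; fail to reject H0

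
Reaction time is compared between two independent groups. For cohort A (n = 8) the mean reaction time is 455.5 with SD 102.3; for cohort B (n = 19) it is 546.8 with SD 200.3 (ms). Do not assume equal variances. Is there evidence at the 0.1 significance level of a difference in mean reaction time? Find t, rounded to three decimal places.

Let group 1 = cohort A, group 2 = cohort B. H0: μ_1 = μ_2; H1: μ_1 ≠ μ_2 (Welch's two-sample t-test, two-sided).
t = (x̄_1 − x̄_2)/√(s_1²/n_1 + s_2²/n_2) = (455.5 − 546.8)/√(102.3²/8 + 200.3²/19) = -1.561
Welch–Satterthwaite df ≈ 23.76
Two-sided p-value ≈ 0.132
Since p ≈ 0.132 > α = 0.1, fail to reject H0; the evidence is not statistically significant.

-1.561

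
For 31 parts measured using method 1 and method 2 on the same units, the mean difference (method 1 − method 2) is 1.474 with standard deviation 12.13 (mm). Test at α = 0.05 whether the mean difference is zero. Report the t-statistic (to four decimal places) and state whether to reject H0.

t = 0.6766; fail to reject H0

H0: μ_d = 0; H1: μ_d ≠ 0 (paired t-test on the differences, two-sided).
t = d̄/(s_d/√n) = 1.474/(12.13/√31) = 0.6766
df = n − 1 = 30
Two-sided p-value ≈ 0.504
Since p ≈ 0.504 > α = 0.05, fail to reject H0; the evidence is not statistically significant.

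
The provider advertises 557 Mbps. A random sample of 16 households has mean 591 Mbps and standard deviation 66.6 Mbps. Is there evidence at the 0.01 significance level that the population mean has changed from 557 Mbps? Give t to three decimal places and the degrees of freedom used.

t = 2.042, df = 15

H0: μ = 557; H1: μ ≠ 557 (one-sample t-test, two-sided).
t = (x̄ − μ₀)/(s/√n) = (591 − 557)/(66.6/√16) = 2.042
df = n − 1 = 15
Two-sided p-value ≈ 0.0591
Since p ≈ 0.0591 > α = 0.01, fail to reject H0; the data do not provide sufficient evidence against H0.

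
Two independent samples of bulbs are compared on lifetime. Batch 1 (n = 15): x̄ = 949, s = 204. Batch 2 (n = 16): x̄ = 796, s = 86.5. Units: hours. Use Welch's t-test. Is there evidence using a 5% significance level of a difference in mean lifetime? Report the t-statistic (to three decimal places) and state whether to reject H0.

Let group 1 = batch 1, group 2 = batch 2. H0: μ_1 = μ_2; H1: μ_1 ≠ μ_2 (Welch's two-sample t-test, two-sided).
t = (x̄_1 − x̄_2)/√(s_1²/n_1 + s_2²/n_2) = (949 − 796)/√(204²/15 + 86.5²/16) = 2.687
Welch–Satterthwaite df ≈ 18.62
Two-sided p-value ≈ 0.015
Since p ≈ 0.015 < α = 0.05, reject H0; the data support H1.

t = 2.687; reject H0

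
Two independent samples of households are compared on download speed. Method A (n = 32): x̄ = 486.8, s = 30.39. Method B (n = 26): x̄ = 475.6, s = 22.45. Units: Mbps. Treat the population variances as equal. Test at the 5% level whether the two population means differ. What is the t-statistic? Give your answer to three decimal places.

1.563

Let group 1 = method A, group 2 = method B. H0: μ_1 = μ_2; H1: μ_1 ≠ μ_2 (two-sample pooled-variance t-test, two-sided).
s_p² = [(32−1)·30.39² + (26−1)·22.45²]/(32+26−2) = 736.253
t = (486.8 − 475.6)/√[736.253·(1/32 + 1/26)] = 1.563
df = n₁ + n₂ − 2 = 56
Two-sided p-value ≈ 0.1236
Since p ≈ 0.1236 > α = 0.05, fail to reject H0; the evidence is not statistically significant.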